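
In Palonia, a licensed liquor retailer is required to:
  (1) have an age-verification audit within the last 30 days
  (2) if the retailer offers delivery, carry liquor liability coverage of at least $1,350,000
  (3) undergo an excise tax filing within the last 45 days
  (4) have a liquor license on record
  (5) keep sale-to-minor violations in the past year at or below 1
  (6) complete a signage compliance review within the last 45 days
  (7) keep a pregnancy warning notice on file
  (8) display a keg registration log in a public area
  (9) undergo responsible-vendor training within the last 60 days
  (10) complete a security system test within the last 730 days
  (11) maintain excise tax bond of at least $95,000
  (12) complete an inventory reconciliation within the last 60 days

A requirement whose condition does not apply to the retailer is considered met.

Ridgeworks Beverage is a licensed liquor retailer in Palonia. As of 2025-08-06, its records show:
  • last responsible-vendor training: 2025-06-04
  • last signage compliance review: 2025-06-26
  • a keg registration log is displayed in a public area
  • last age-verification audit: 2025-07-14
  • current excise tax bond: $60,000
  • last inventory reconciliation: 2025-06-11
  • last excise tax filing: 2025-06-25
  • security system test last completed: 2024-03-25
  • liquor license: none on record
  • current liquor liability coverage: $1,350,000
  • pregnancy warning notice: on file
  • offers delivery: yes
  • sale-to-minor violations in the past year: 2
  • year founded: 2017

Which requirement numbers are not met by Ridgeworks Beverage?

1. age-verification audit 23 days ago vs limit 30 → met
2. condition 'offers delivery' holds; liquor liability coverage $1,350,000 ≥ $1,350,000 → met
3. excise tax filing 42 days ago vs limit 45 → met
4. liquor license absent → not met
5. sale-to-minor violations in the past year 2 > 1 → not met
6. signage compliance review 41 days ago vs limit 45 → met
7. pregnancy warning notice present → met
8. keg registration log present → met
9. responsible-vendor training 63 days ago vs limit 60 → not met
10. security system test 499 days ago vs limit 730 → met
11. excise tax bond $60,000 < $95,000 → not met
12. inventory reconciliation 56 days ago vs limit 60 → met
Not met: 4, 5, 9, 11

4, 5, 9, 11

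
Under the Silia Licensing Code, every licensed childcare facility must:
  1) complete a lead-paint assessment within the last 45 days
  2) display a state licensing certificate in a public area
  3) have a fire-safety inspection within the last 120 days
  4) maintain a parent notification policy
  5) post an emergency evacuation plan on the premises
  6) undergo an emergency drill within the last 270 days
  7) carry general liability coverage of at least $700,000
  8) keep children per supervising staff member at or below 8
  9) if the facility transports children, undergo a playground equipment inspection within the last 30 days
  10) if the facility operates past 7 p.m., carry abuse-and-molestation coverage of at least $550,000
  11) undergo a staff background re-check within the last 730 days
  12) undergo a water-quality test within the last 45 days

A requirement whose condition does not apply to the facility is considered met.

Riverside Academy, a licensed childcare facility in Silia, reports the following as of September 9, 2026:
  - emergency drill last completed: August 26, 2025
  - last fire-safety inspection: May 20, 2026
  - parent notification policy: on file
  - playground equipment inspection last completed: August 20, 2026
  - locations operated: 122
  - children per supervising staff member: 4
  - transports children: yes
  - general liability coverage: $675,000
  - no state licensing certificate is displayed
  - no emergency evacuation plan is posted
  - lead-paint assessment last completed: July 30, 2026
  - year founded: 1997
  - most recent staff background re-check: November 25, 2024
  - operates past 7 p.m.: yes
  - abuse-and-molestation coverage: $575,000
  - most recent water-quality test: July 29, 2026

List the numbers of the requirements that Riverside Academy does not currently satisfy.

1. lead-paint assessment 41 days ago vs limit 45 → met
2. state licensing certificate absent → not met
3. fire-safety inspection 112 days ago vs limit 120 → met
4. parent notification policy present → met
5. emergency evacuation plan absent → not met
6. emergency drill 379 days ago vs limit 270 → not met
7. general liability coverage $675,000 < $700,000 → not met
8. children per supervising staff member 4 ≤ 8 → met
9. condition 'transports children' holds; playground equipment inspection 20 days ago vs limit 30 → met
10. condition 'operates past 7 p.m.' holds; abuse-and-molestation coverage $575,000 ≥ $550,000 → met
11. staff background re-check 653 days ago vs limit 730 → met
12. water-quality test 42 days ago vs limit 45 → met
Not met: 2, 5, 6, 7

2, 5, 6, 7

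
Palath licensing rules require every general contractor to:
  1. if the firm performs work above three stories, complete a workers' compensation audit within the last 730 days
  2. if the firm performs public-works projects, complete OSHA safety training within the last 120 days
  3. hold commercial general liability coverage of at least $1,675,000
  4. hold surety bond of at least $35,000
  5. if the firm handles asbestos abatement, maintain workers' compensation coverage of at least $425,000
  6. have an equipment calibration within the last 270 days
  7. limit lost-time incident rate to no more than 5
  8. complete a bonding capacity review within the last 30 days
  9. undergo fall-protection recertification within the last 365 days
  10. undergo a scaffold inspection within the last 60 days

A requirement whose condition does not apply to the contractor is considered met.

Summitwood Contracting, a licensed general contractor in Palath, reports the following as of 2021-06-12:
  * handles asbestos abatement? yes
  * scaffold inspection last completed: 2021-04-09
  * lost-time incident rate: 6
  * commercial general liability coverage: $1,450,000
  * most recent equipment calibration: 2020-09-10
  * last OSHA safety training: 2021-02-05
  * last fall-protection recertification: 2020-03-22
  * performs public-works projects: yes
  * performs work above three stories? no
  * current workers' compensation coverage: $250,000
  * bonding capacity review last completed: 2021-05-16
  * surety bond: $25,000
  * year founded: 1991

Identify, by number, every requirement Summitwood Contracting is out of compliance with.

1. condition 'performs work above three stories' does not hold → requirement n/a → met
2. condition 'performs public-works projects' holds; OSHA safety training 127 days ago vs limit 120 → not met
3. commercial general liability coverage $1,450,000 < $1,675,000 → not met
4. surety bond $25,000 < $35,000 → not met
5. condition 'handles asbestos abatement' holds; workers' compensation coverage $250,000 < $425,000 → not met
6. equipment calibration 275 days ago vs limit 270 → not met
7. lost-time incident rate 6 > 5 → not met
8. bonding capacity review 27 days ago vs limit 30 → met
9. fall-protection recertification 447 days ago vs limit 365 → not met
10. scaffold inspection 64 days ago vs limit 60 → not met
Not met: 2, 3, 4, 5, 6, 7, 9, 10

2, 3, 4, 5, 6, 7, 9, 10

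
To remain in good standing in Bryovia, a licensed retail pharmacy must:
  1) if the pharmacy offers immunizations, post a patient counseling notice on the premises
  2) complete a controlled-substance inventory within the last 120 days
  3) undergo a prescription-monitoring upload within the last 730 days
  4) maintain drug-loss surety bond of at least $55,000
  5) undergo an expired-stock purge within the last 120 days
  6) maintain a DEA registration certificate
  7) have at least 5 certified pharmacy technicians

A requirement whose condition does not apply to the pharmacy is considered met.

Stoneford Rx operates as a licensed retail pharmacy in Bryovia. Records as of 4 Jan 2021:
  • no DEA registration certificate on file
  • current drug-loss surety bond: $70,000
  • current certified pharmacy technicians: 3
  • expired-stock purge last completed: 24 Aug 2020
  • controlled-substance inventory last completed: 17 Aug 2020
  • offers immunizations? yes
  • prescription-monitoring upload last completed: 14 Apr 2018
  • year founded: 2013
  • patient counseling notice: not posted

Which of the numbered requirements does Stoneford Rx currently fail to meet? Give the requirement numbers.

1. condition 'offers immunizations' holds; patient counseling notice absent → not met
2. controlled-substance inventory 140 days ago vs limit 120 → not met
3. prescription-monitoring upload 996 days ago vs limit 730 → not met
4. drug-loss surety bond $70,000 ≥ $55,000 → met
5. expired-stock purge 133 days ago vs limit 120 → not met
6. DEA registration certificate absent → not met
7. certified pharmacy technicians 3 < 5 → not met
Not met: 1, 2, 3, 5, 6, 7

1, 2, 3, 5, 6, 7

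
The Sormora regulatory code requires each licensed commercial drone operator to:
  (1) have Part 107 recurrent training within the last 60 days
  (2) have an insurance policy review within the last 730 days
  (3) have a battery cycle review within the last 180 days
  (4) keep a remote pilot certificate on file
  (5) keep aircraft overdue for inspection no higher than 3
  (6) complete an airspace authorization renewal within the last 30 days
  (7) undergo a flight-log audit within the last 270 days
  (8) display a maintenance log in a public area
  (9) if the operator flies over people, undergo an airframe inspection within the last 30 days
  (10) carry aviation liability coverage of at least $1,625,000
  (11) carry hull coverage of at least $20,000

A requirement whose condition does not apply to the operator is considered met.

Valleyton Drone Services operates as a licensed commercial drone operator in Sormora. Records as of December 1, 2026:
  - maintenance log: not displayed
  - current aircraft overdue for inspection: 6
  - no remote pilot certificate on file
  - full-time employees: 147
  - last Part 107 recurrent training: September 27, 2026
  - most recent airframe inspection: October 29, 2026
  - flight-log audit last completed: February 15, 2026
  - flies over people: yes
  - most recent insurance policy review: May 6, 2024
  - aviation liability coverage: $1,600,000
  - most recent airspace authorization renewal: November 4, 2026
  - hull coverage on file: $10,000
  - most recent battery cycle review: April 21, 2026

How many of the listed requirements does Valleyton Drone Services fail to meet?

1. Part 107 recurrent training 65 days ago vs limit 60 → not met
2. insurance policy review 939 days ago vs limit 730 → not met
3. battery cycle review 224 days ago vs limit 180 → not met
4. remote pilot certificate absent → not met
5. aircraft overdue for inspection 6 > 3 → not met
6. airspace authorization renewal 27 days ago vs limit 30 → met
7. flight-log audit 289 days ago vs limit 270 → not met
8. maintenance log absent → not met
9. condition 'flies over people' holds; airframe inspection 33 days ago vs limit 30 → not met
10. aviation liability coverage $1,600,000 < $1,625,000 → not met
11. hull coverage $10,000 < $20,000 → not met
Not met: 10 of 11

10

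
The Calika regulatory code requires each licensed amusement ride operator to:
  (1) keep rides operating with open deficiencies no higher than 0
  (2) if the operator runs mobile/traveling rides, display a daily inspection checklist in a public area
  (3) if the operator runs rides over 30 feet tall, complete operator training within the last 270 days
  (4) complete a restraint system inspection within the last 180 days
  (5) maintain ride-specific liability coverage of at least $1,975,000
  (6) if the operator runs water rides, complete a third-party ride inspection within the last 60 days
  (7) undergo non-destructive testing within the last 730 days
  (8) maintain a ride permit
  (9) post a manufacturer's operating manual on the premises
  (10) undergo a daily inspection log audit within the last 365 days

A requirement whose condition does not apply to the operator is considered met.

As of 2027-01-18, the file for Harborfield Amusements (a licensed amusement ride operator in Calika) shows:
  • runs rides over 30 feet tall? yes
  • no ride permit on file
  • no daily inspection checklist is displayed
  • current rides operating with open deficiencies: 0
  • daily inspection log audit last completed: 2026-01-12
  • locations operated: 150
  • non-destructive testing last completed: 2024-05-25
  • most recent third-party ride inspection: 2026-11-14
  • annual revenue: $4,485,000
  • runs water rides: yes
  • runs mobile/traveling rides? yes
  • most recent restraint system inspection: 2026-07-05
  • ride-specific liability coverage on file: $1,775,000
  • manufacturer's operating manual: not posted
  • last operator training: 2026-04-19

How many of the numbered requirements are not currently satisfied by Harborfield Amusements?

9

1. rides operating with open deficiencies 0 ≤ 0 → met
2. condition 'runs mobile/traveling rides' holds; daily inspection checklist absent → not met
3. condition 'runs rides over 30 feet tall' holds; operator training 274 days ago vs limit 270 → not met
4. restraint system inspection 197 days ago vs limit 180 → not met
5. ride-specific liability coverage $1,775,000 < $1,975,000 → not met
6. condition 'runs water rides' holds; third-party ride inspection 65 days ago vs limit 60 → not met
7. non-destructive testing 968 days ago vs limit 730 → not met
8. ride permit absent → not met
9. manufacturer's operating manual absent → not met
10. daily inspection log audit 371 days ago vs limit 365 → not met
Not met: 9 of 10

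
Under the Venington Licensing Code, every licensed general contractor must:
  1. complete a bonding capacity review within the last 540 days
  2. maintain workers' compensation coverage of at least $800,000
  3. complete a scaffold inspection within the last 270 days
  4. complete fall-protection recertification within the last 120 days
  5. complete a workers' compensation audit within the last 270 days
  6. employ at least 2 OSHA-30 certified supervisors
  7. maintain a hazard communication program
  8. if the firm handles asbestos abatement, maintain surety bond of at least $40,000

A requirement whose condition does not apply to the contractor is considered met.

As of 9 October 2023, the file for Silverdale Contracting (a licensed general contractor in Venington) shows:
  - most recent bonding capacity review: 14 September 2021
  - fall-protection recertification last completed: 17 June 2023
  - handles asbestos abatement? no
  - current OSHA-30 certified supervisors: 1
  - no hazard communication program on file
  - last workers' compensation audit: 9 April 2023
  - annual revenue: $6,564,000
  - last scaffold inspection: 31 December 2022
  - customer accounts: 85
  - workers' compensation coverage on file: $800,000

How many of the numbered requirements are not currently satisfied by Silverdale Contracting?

1. bonding capacity review 755 days ago vs limit 540 → not met
2. workers' compensation coverage $800,000 ≥ $800,000 → met
3. scaffold inspection 282 days ago vs limit 270 → not met
4. fall-protection recertification 114 days ago vs limit 120 → met
5. workers' compensation audit 183 days ago vs limit 270 → met
6. OSHA-30 certified supervisors 1 < 2 → not met
7. hazard communication program absent → not met
8. condition 'handles asbestos abatement' does not hold → requirement n/a → met
Not met: 4 of 8

4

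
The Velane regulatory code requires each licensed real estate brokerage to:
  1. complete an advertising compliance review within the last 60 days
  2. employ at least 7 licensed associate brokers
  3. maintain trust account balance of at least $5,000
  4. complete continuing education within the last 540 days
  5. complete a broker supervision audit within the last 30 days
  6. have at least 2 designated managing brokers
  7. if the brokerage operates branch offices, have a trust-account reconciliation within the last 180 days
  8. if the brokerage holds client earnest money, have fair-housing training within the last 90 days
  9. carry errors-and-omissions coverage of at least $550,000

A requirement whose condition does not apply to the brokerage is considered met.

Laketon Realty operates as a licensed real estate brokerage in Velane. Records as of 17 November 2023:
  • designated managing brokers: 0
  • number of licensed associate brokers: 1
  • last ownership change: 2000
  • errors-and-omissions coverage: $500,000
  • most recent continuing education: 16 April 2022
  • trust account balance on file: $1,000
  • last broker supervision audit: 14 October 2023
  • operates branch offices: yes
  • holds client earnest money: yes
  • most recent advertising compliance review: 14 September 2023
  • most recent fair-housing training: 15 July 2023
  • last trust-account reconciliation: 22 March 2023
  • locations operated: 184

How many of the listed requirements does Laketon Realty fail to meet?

1. advertising compliance review 64 days ago vs limit 60 → not met
2. licensed associate brokers 1 < 7 → not met
3. trust account balance $1,000 < $5,000 → not met
4. continuing education 580 days ago vs limit 540 → not met
5. broker supervision audit 34 days ago vs limit 30 → not met
6. designated managing brokers 0 < 2 → not met
7. condition 'operates branch offices' holds; trust-account reconciliation 240 days ago vs limit 180 → not met
8. condition 'holds client earnest money' holds; fair-housing training 125 days ago vs limit 90 → not met
9. errors-and-omissions coverage $500,000 < $550,000 → not met
Not met: 9 of 9

9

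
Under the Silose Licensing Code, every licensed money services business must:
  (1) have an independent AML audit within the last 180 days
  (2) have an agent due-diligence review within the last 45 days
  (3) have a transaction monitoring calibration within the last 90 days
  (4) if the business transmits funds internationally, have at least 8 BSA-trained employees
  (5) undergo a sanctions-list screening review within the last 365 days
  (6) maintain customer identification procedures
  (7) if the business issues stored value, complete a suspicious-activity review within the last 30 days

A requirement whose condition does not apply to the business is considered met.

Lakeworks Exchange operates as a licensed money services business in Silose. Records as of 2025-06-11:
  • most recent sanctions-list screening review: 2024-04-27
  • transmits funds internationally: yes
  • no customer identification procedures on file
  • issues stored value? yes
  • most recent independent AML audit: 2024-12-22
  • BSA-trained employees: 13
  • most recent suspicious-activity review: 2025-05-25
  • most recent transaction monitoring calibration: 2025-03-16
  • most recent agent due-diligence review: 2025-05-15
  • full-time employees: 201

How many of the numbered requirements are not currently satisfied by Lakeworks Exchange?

2

1. independent AML audit 171 days ago vs limit 180 → met
2. agent due-diligence review 27 days ago vs limit 45 → met
3. transaction monitoring calibration 87 days ago vs limit 90 → met
4. condition 'transmits funds internationally' holds; BSA-trained employees 13 ≥ 8 → met
5. sanctions-list screening review 410 days ago vs limit 365 → not met
6. customer identification procedures absent → not met
7. condition 'issues stored value' holds; suspicious-activity review 17 days ago vs limit 30 → met
Not met: 2 of 7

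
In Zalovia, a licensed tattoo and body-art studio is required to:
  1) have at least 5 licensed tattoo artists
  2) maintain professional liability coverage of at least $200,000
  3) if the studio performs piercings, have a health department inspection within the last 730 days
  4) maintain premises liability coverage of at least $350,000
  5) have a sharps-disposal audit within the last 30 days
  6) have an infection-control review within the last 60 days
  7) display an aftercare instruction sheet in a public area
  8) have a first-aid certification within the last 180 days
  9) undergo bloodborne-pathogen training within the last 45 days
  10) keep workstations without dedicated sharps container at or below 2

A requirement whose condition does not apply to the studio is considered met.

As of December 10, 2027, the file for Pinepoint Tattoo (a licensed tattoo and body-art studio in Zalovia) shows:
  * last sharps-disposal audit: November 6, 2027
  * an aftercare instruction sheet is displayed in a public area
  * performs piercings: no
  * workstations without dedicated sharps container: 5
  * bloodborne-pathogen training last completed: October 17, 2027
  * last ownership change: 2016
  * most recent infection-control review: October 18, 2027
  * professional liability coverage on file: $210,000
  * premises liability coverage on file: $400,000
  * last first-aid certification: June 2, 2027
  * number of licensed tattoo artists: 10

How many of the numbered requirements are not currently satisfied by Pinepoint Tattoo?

1. licensed tattoo artists 10 ≥ 5 → met
2. professional liability coverage $210,000 ≥ $200,000 → met
3. condition 'performs piercings' does not hold → requirement n/a → met
4. premises liability coverage $400,000 ≥ $350,000 → met
5. sharps-disposal audit 34 days ago vs limit 30 → not met
6. infection-control review 53 days ago vs limit 60 → met
7. aftercare instruction sheet present → met
8. first-aid certification 191 days ago vs limit 180 → not met
9. bloodborne-pathogen training 54 days ago vs limit 45 → not met
10. workstations without dedicated sharps container 5 > 2 → not met
Not met: 4 of 10

4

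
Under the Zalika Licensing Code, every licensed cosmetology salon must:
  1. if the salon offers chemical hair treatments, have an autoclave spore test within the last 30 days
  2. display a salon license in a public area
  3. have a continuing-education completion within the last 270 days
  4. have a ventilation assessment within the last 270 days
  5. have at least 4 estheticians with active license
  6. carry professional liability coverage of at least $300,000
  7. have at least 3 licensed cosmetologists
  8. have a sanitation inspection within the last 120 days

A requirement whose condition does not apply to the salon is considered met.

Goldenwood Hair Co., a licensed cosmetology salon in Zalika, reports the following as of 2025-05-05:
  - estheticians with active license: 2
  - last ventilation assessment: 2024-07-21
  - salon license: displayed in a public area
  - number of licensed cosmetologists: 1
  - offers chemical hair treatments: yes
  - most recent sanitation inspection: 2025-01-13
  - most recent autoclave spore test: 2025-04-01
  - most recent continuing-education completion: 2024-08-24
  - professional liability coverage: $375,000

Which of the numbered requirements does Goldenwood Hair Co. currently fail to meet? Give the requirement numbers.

1, 4, 5, 7

1. condition 'offers chemical hair treatments' holds; autoclave spore test 34 days ago vs limit 30 → not met
2. salon license present → met
3. continuing-education completion 254 days ago vs limit 270 → met
4. ventilation assessment 288 days ago vs limit 270 → not met
5. estheticians with active license 2 < 4 → not met
6. professional liability coverage $375,000 ≥ $300,000 → met
7. licensed cosmetologists 1 < 3 → not met
8. sanitation inspection 112 days ago vs limit 120 → met
Not met: 1, 4, 5, 7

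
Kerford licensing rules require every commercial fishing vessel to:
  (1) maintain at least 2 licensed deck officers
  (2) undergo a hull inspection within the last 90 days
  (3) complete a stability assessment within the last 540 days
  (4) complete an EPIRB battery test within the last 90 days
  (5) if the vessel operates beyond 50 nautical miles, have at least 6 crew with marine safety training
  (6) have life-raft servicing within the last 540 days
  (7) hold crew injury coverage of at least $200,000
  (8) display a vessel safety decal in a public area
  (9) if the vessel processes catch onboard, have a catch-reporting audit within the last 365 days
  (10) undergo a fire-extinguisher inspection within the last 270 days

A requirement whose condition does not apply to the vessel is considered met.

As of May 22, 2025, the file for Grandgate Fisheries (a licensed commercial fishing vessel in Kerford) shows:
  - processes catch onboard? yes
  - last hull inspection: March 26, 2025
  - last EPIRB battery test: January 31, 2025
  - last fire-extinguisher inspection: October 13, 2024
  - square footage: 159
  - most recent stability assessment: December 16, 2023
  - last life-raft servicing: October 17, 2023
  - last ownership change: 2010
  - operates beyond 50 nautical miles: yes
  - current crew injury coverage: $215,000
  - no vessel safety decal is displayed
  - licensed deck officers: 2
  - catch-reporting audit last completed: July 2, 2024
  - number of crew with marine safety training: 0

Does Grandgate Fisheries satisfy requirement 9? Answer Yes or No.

9. condition 'processes catch onboard' holds; catch-reporting audit 324 days ago vs limit 365 → met

Yes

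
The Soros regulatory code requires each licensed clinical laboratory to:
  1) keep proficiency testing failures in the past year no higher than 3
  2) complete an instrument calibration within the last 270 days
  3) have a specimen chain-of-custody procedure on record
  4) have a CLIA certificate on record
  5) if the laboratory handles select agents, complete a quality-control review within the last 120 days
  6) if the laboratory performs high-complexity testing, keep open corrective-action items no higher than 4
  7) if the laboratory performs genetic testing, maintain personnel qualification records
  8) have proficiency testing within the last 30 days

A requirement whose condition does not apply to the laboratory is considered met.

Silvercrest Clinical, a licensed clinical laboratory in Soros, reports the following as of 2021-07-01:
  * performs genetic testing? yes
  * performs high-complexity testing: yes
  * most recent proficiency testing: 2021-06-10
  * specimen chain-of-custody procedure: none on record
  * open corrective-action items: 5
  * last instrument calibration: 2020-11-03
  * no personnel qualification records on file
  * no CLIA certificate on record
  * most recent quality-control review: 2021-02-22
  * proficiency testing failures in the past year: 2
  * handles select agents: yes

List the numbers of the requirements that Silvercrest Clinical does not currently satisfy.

3, 4, 5, 6, 7

1. proficiency testing failures in the past year 2 ≤ 3 → met
2. instrument calibration 240 days ago vs limit 270 → met
3. specimen chain-of-custody procedure absent → not met
4. CLIA certificate absent → not met
5. condition 'handles select agents' holds; quality-control review 129 days ago vs limit 120 → not met
6. condition 'performs high-complexity testing' holds; open corrective-action items 5 > 4 → not met
7. condition 'performs genetic testing' holds; personnel qualification records absent → not met
8. proficiency testing 21 days ago vs limit 30 → met
Not met: 3, 4, 5, 6, 7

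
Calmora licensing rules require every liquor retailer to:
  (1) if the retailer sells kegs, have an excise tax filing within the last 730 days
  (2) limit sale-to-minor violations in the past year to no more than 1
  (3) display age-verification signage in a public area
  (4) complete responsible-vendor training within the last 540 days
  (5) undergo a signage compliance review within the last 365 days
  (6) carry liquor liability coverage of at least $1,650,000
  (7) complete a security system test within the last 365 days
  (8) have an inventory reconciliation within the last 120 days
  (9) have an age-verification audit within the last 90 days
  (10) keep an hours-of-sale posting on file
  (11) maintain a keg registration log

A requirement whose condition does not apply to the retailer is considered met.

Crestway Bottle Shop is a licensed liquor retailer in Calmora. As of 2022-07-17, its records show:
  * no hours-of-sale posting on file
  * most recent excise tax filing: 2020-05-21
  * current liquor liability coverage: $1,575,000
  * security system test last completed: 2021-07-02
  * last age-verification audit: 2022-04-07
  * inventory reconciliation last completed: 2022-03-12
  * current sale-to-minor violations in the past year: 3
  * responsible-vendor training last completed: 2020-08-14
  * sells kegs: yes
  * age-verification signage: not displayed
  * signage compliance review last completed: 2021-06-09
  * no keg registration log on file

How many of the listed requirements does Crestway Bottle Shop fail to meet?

1. condition 'sells kegs' holds; excise tax filing 787 days ago vs limit 730 → not met
2. sale-to-minor violations in the past year 3 > 1 → not met
3. age-verification signage absent → not met
4. responsible-vendor training 702 days ago vs limit 540 → not met
5. signage compliance review 403 days ago vs limit 365 → not met
6. liquor liability coverage $1,575,000 < $1,650,000 → not met
7. security system test 380 days ago vs limit 365 → not met
8. inventory reconciliation 127 days ago vs limit 120 → not met
9. age-verification audit 101 days ago vs limit 90 → not met
10. hours-of-sale posting absent → not met
11. keg registration log absent → not met
Not met: 11 of 11

11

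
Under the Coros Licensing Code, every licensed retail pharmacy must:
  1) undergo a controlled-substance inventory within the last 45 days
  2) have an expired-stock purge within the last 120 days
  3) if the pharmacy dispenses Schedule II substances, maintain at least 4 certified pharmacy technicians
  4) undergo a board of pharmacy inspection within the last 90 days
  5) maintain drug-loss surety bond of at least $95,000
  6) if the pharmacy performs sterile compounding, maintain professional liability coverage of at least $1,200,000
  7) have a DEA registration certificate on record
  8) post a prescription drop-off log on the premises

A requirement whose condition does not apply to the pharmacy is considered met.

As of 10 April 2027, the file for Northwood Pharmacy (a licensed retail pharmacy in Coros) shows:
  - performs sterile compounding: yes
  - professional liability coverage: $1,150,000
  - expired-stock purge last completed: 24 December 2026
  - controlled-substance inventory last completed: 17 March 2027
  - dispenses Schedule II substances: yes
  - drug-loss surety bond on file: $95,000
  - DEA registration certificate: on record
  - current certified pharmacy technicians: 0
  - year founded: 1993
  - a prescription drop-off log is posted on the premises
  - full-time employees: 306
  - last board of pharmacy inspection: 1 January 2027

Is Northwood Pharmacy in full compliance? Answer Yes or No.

No

1. controlled-substance inventory 24 days ago vs limit 45 → met
2. expired-stock purge 107 days ago vs limit 120 → met
3. condition 'dispenses Schedule II substances' holds; certified pharmacy technicians 0 < 4 → not met
4. board of pharmacy inspection 99 days ago vs limit 90 → not met
5. drug-loss surety bond $95,000 ≥ $95,000 → met
6. condition 'performs sterile compounding' holds; professional liability coverage $1,150,000 < $1,200,000 → not met
7. DEA registration certificate present → met
8. prescription drop-off log present → met
Not met: 3, 4, 6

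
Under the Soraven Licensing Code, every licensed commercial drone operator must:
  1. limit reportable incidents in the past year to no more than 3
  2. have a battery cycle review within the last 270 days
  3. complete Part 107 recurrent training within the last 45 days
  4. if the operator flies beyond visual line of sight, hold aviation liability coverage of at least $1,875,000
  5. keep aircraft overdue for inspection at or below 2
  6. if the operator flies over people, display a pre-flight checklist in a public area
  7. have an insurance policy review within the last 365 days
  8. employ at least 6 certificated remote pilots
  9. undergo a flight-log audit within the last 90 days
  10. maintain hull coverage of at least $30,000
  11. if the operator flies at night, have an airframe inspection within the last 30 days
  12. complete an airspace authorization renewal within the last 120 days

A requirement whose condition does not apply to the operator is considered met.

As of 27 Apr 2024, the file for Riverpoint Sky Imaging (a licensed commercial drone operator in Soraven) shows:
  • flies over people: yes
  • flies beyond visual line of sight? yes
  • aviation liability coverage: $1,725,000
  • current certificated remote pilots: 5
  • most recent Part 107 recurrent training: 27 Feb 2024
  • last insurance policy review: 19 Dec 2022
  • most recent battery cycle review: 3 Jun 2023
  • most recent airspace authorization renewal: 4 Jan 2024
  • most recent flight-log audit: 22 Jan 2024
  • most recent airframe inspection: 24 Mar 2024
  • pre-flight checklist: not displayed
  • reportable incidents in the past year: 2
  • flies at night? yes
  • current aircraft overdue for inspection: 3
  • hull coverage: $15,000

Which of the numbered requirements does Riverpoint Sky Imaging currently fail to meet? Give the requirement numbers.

1. reportable incidents in the past year 2 ≤ 3 → met
2. battery cycle review 329 days ago vs limit 270 → not met
3. Part 107 recurrent training 60 days ago vs limit 45 → not met
4. condition 'flies beyond visual line of sight' holds; aviation liability coverage $1,725,000 < $1,875,000 → not met
5. aircraft overdue for inspection 3 > 2 → not met
6. condition 'flies over people' holds; pre-flight checklist absent → not met
7. insurance policy review 495 days ago vs limit 365 → not met
8. certificated remote pilots 5 < 6 → not met
9. flight-log audit 96 days ago vs limit 90 → not met
10. hull coverage $15,000 < $30,000 → not met
11. condition 'flies at night' holds; airframe inspection 34 days ago vs limit 30 → not met
12. airspace authorization renewal 114 days ago vs limit 120 → met
Not met: 2, 3, 4, 5, 6, 7, 8, 9, 10, 11

2, 3, 4, 5, 6, 7, 8, 9, 10, 11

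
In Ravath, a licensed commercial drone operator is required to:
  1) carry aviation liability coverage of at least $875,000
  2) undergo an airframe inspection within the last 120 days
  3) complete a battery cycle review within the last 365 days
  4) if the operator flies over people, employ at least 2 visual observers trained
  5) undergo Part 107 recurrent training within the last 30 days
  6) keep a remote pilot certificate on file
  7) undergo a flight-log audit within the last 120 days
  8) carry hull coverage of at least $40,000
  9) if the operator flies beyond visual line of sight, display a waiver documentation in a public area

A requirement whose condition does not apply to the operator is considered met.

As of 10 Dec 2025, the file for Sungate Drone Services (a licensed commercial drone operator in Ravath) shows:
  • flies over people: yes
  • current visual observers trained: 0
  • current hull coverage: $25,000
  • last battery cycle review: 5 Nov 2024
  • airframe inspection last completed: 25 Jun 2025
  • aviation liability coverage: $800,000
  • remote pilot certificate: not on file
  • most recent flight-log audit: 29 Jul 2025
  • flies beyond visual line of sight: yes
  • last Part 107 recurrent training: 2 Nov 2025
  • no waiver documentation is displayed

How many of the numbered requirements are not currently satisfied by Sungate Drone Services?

1. aviation liability coverage $800,000 < $875,000 → not met
2. airframe inspection 168 days ago vs limit 120 → not met
3. battery cycle review 400 days ago vs limit 365 → not met
4. condition 'flies over people' holds; visual observers trained 0 < 2 → not met
5. Part 107 recurrent training 38 days ago vs limit 30 → not met
6. remote pilot certificate absent → not met
7. flight-log audit 134 days ago vs limit 120 → not met
8. hull coverage $25,000 < $40,000 → not met
9. condition 'flies beyond visual line of sight' holds; waiver documentation absent → not met
Not met: 9 of 9

9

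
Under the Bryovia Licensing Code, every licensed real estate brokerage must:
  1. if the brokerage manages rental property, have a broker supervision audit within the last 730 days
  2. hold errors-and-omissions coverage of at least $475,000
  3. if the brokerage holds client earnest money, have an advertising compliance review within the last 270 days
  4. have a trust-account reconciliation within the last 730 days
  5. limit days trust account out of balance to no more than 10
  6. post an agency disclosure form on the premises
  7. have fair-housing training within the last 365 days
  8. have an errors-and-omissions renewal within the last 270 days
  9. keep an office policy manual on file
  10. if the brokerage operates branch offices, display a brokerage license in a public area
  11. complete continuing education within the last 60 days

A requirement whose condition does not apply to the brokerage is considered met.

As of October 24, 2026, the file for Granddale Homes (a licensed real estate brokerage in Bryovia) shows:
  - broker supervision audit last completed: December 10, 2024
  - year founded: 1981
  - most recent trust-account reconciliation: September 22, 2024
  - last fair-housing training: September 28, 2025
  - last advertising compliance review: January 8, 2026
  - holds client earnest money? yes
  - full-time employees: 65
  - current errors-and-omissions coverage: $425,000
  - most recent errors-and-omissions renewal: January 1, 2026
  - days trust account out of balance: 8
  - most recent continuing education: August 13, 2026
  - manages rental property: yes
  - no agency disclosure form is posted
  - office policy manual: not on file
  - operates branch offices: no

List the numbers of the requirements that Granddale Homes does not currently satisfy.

2, 3, 4, 6, 7, 8, 9, 11

1. condition 'manages rental property' holds; broker supervision audit 683 days ago vs limit 730 → met
2. errors-and-omissions coverage $425,000 < $475,000 → not met
3. condition 'holds client earnest money' holds; advertising compliance review 289 days ago vs limit 270 → not met
4. trust-account reconciliation 762 days ago vs limit 730 → not met
5. days trust account out of balance 8 ≤ 10 → met
6. agency disclosure form absent → not met
7. fair-housing training 391 days ago vs limit 365 → not met
8. errors-and-omissions renewal 296 days ago vs limit 270 → not met
9. office policy manual absent → not met
10. condition 'operates branch offices' does not hold → requirement n/a → met
11. continuing education 72 days ago vs limit 60 → not met
Not met: 2, 3, 4, 6, 7, 8, 9, 11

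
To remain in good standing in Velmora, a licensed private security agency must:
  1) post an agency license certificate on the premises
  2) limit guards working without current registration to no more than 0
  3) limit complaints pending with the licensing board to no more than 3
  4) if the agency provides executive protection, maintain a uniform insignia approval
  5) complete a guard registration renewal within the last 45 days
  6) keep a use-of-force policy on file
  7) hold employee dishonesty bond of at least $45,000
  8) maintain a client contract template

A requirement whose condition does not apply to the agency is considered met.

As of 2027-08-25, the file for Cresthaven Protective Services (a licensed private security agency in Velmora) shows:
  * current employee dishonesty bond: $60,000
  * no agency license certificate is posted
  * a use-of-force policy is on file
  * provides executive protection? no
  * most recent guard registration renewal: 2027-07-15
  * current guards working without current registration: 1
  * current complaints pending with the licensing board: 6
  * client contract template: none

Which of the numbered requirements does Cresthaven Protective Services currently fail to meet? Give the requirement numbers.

1. agency license certificate absent → not met
2. guards working without current registration 1 > 0 → not met
3. complaints pending with the licensing board 6 > 3 → not met
4. condition 'provides executive protection' does not hold → requirement n/a → met
5. guard registration renewal 41 days ago vs limit 45 → met
6. use-of-force policy present → met
7. employee dishonesty bond $60,000 ≥ $45,000 → met
8. client contract template absent → not met
Not met: 1, 2, 3, 8

1, 2, 3, 8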